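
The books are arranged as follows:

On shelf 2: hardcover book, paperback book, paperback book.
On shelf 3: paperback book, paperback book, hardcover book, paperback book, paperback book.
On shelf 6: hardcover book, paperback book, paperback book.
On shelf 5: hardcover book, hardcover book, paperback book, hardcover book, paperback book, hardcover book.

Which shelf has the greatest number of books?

Counts by shelf: shelf 5→6, shelf 3→5, shelf 6→3, shelf 2→3.
The maximum is 6, held uniquely by shelf 5.

shelf 5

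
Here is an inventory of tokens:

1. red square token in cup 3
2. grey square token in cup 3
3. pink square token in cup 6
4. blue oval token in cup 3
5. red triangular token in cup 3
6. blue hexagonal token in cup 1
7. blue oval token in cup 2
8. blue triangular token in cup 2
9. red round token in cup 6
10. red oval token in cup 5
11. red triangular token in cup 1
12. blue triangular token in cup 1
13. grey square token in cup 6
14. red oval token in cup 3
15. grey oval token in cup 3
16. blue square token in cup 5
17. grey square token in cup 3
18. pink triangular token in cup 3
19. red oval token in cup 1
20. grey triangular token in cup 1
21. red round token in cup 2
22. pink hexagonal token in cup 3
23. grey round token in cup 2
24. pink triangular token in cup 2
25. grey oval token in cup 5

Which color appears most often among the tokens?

Counts by color: red 8, grey 7, blue 6, pink 4.
The maximum is 8, held uniquely by red.

red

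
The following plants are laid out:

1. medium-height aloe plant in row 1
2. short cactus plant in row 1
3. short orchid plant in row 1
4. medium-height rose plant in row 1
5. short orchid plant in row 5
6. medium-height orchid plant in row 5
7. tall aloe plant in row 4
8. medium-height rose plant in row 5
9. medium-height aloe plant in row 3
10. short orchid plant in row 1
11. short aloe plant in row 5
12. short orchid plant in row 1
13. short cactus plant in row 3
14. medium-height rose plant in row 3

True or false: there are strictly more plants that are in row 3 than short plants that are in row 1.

plants in row 3: 3.
short plants in row 1: 4.
The claim requires 3 > 4, which does not hold.

False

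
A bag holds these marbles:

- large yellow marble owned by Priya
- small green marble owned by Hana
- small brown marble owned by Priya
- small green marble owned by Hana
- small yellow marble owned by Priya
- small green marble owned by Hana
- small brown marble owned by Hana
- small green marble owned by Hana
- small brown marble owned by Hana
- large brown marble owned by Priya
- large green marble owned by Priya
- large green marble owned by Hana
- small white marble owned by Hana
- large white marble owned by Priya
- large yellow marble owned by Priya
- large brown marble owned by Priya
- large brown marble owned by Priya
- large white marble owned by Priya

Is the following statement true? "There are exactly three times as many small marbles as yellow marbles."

True

small marbles: 9.
yellow marbles: 3.
The claim requires 9 = 3 × 3 = 9, which holds.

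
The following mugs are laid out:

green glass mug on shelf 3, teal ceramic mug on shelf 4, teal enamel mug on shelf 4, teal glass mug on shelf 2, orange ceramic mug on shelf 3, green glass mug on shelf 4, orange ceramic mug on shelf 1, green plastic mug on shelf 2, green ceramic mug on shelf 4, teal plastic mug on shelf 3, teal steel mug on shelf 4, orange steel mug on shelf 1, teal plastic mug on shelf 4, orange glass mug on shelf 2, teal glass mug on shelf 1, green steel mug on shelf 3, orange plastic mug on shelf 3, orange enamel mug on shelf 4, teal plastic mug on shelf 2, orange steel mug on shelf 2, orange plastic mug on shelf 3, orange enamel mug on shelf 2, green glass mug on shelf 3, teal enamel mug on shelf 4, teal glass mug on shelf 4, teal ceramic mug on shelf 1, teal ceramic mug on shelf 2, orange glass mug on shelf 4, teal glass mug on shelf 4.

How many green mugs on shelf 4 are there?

2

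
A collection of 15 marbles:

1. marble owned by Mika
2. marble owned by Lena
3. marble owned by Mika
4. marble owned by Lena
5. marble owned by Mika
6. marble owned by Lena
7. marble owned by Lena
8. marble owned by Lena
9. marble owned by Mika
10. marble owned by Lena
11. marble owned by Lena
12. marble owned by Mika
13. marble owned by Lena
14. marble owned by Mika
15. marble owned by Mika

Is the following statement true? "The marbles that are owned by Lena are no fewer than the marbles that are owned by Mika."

True

Count of marbles owned by Lena: 8.
Count of marbles owned by Mika: 7.
The claim requires 8 ≥ 7, which holds.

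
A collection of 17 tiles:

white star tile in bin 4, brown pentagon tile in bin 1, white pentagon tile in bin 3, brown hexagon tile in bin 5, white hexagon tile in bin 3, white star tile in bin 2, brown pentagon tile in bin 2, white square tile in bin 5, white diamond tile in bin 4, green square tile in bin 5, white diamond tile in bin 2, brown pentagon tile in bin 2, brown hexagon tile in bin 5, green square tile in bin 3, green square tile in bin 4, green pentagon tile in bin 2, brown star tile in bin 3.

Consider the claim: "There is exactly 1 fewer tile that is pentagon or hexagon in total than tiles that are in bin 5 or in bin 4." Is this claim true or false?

|tiles that are pentagon or hexagon| = 8.
|tiles in bin 5 or in bin 4| = 7.
The claim requires 7 − 8 (= -1) to equal 1, which does not hold.

False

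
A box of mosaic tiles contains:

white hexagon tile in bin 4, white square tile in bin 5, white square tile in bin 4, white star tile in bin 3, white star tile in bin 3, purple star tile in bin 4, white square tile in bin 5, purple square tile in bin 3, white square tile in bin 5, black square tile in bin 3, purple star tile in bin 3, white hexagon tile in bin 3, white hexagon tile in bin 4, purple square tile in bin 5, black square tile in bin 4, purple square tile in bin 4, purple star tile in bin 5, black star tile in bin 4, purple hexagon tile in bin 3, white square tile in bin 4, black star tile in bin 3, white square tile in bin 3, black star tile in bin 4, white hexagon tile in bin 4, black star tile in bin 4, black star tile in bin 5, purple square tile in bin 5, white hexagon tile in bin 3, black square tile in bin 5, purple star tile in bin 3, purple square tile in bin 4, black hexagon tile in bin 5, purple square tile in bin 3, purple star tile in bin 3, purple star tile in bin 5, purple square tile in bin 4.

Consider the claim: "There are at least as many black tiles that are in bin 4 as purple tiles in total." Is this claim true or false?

|black tiles in bin 4| = 4.
|purple tiles| = 14.
The claim requires 4 ≥ 14, which does not hold.

False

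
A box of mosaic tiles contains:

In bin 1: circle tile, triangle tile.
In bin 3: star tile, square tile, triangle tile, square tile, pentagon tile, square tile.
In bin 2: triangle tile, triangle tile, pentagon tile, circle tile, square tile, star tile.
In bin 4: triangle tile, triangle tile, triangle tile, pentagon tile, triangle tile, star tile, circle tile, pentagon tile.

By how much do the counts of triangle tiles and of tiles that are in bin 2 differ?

triangle tiles: 8. tiles in bin 2: 6.
|8 − 6| = 8 − 6 = 2.

2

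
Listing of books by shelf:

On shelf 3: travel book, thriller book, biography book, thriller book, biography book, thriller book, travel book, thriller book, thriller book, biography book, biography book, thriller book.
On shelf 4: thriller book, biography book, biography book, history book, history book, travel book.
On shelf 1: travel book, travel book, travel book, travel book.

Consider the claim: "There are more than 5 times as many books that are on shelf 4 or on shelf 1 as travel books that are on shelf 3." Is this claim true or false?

False

books on shelf 4 or on shelf 1: 10.
travel books on shelf 3: 2.
The claim requires 10 > 5 × 2 = 10, which does not hold.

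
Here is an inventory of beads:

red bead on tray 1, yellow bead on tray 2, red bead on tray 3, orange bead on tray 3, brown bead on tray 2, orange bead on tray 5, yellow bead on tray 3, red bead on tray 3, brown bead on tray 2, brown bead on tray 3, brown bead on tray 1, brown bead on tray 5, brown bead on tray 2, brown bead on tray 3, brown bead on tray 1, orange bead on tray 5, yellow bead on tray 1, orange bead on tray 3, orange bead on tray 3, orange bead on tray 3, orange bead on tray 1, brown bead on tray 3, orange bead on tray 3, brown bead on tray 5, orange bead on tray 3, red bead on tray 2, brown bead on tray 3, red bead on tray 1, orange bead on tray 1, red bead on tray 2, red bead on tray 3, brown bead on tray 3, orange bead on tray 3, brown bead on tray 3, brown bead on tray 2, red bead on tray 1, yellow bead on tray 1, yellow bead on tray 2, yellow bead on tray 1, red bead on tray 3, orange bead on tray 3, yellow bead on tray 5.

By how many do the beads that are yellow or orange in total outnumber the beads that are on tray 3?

beads that are yellow or orange: 19.
beads on tray 3: 19.
19 − 19 = 0.

0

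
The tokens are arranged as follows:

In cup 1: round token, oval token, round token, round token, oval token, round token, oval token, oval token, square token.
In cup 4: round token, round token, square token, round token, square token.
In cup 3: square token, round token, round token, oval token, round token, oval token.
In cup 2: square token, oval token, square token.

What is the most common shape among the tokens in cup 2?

square

Counts by shape (restricted to tokens in cup 2): square 2, oval 1.
The maximum is 2, held uniquely by square.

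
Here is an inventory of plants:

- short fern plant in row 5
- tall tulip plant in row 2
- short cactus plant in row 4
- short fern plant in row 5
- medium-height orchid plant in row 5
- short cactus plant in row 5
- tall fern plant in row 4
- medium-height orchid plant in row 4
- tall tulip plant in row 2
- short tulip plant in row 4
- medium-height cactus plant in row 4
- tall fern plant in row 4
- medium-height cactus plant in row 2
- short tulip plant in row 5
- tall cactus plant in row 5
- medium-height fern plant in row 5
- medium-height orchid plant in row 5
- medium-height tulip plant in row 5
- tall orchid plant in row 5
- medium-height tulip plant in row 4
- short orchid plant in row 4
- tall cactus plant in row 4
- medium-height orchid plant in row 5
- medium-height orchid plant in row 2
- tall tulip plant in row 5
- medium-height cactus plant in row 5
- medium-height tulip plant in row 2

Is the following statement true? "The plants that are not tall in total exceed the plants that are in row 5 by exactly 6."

True

There are 19 plants that are not tall.
There are 13 plants in row 5.
The claim requires 19 − 13 (= 6) to equal 6, which holds.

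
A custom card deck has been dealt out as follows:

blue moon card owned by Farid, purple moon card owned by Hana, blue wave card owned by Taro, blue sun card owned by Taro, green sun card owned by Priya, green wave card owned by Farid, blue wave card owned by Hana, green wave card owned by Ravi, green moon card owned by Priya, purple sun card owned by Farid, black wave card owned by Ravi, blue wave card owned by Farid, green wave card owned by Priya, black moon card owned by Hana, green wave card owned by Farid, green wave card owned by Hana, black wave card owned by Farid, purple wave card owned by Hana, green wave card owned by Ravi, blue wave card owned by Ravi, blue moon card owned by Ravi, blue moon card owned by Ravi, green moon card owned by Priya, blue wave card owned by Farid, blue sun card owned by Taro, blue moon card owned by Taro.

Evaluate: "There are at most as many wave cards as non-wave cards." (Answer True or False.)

wave cards: 14.
non-wave cards: 12.
The claim requires 14 ≤ 12, which does not hold.

False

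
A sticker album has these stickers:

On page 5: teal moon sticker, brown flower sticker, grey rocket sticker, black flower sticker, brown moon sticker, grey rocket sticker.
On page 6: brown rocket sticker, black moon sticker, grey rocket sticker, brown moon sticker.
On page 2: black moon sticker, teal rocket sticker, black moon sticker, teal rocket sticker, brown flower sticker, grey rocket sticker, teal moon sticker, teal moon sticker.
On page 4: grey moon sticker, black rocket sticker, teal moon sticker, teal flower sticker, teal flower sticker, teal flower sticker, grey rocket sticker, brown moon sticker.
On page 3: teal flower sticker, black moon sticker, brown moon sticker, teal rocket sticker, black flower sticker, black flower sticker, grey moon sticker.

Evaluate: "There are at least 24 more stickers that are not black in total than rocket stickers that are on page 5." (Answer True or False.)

False

|stickers that are not black| = 25.
|rocket stickers on page 5| = 2.
The claim requires 25 − 2 = 23 ≥ 24, which does not hold.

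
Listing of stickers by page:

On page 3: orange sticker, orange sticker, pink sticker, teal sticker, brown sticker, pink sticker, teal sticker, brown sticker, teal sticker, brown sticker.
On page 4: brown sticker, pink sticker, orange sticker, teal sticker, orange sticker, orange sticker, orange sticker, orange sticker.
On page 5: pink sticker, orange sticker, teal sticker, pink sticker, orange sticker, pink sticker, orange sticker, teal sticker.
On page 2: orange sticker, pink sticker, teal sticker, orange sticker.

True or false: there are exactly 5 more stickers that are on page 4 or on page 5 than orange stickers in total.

There are 16 stickers on page 4 or on page 5.
There are 12 orange stickers.
The claim requires 16 − 12 (= 4) to equal 5, which does not hold.

False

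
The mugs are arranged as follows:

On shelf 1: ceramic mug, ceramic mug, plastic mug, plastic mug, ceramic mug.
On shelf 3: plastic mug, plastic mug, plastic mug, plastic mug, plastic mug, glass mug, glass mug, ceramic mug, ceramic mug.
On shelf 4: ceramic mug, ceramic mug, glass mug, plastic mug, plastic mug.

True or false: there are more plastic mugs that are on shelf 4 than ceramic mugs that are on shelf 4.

False

|plastic mugs on shelf 4| = 2.
|ceramic mugs on shelf 4| = 2.
The claim requires 2 > 2, which does not hold.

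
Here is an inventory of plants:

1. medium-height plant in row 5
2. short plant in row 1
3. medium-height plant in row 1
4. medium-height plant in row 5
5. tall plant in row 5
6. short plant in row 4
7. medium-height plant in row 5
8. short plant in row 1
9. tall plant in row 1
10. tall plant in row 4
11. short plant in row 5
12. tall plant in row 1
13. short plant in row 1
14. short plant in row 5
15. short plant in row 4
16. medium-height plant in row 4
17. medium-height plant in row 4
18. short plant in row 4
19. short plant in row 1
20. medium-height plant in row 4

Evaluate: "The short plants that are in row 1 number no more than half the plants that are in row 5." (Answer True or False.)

False

short plants in row 1: 4.
plants in row 5: 6.
The claim requires 2 × 4 = 8 ≤ 6, which does not hold.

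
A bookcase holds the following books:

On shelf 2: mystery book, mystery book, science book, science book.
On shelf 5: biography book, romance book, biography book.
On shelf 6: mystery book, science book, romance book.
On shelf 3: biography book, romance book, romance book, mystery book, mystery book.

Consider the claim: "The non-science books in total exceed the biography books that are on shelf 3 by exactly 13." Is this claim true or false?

|non-science books| = 12.
|biography books on shelf 3| = 1.
The claim requires 12 − 1 (= 11) to equal 13, which does not hold.

False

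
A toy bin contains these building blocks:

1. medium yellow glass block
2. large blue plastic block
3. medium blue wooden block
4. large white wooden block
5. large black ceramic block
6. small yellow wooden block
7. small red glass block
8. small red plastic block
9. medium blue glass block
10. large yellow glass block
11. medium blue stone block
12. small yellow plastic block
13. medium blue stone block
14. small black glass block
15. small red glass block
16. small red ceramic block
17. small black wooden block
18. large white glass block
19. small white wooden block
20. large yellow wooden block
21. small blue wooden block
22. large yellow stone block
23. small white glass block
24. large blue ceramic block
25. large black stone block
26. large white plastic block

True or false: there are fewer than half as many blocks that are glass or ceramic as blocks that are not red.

False

|blocks that are glass or ceramic| = 11.
|blocks that are not red| = 22.
The claim requires 2 × 11 = 22 < 22, which does not hold.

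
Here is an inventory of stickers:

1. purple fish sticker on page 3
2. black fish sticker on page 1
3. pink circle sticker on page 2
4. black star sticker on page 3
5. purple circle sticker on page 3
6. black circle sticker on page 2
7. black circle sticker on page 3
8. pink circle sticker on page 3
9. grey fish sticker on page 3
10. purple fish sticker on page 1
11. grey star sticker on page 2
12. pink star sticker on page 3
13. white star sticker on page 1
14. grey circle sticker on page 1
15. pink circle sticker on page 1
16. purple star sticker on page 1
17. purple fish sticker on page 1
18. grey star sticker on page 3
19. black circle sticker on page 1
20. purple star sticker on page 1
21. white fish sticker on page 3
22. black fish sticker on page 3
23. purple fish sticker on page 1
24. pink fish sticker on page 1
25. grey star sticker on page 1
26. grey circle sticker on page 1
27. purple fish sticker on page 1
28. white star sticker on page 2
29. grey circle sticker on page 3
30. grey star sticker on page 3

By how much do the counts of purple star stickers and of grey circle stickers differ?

purple star stickers: 2. grey circle stickers: 3.
|2 − 3| = 3 − 2 = 1.

1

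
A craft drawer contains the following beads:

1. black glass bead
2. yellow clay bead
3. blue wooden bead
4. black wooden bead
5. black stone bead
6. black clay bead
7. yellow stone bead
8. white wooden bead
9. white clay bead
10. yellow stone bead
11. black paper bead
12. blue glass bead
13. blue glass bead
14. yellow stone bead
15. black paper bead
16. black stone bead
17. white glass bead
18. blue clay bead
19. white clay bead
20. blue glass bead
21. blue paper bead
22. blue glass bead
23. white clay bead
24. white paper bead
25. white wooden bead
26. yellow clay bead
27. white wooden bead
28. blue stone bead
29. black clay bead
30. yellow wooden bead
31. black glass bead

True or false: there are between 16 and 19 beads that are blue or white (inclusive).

|beads that are blue or white| = 16.
The claim requires 16 ≤ 16 ≤ 19, which holds.

True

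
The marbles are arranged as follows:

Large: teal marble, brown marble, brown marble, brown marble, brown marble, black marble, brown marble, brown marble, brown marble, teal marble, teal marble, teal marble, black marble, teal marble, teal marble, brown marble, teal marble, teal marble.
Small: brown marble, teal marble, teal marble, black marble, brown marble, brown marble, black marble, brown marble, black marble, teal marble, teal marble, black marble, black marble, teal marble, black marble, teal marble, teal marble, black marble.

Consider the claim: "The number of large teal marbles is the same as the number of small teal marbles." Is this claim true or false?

|large teal marbles| = 8.
|small teal marbles| = 7.
The claim requires 8 = 7, which does not hold.

False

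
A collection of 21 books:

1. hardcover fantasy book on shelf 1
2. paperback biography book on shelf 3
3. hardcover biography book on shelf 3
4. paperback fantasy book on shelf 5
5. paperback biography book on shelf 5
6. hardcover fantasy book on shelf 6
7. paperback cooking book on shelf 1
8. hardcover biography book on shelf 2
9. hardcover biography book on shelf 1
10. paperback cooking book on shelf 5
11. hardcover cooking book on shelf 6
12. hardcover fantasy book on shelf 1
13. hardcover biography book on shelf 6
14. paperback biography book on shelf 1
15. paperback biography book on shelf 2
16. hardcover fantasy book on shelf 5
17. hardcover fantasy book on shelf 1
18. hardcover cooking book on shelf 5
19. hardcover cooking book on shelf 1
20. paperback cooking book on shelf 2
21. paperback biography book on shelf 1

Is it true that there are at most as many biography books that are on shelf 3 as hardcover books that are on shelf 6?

True

biography books on shelf 3: 2.
hardcover books on shelf 6: 3.
The claim requires 2 ≤ 3, which holds.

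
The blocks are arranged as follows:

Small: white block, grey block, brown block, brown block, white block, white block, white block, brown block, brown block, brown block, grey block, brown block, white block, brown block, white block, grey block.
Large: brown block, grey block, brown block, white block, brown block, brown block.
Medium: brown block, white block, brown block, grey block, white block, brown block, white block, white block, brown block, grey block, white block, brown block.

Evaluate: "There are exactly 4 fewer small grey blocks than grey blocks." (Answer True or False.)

There are 3 small grey blocks.
There are 6 grey blocks.
The claim requires 6 − 3 (= 3) to equal 4, which does not hold.

False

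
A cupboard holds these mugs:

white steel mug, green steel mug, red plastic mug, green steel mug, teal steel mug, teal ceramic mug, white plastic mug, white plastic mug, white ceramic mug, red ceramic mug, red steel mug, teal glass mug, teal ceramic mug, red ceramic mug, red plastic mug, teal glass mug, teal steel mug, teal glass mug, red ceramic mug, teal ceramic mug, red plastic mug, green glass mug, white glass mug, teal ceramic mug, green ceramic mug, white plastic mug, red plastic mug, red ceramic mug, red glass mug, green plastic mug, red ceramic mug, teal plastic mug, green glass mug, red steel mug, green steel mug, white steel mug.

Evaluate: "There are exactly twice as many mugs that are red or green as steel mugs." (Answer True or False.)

False

There are 19 mugs that are red or green.
There are 9 steel mugs.
The claim requires 19 = 2 × 9 = 18, which does not hold.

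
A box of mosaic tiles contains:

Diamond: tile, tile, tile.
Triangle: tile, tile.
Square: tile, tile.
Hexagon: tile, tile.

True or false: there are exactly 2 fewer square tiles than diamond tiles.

There are 2 square tiles.
There are 3 diamond tiles.
The claim requires 3 − 2 (= 1) to equal 2, which does not hold.

False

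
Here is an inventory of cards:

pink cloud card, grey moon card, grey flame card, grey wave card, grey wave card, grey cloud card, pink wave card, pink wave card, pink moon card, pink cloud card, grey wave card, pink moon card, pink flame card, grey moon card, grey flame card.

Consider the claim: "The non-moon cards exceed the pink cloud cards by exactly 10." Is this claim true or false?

False

|non-moon cards| = 11.
|pink cloud cards| = 2.
The claim requires 11 − 2 (= 9) to equal 10, which does not hold.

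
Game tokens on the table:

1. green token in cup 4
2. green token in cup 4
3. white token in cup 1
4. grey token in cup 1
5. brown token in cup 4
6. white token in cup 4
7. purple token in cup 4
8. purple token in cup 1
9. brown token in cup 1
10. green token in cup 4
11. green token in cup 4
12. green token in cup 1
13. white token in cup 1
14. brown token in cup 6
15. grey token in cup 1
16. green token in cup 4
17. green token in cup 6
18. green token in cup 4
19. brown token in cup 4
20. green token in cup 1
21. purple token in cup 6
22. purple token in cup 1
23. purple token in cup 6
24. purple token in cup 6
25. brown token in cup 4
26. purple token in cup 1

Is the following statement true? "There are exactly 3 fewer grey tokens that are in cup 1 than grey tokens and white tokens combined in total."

grey tokens in cup 1: 2.
grey tokens: 2; white tokens: 3; combined: 2 + 3 = 5.
The claim requires 5 − 2 (= 3) to equal 3, which holds.

True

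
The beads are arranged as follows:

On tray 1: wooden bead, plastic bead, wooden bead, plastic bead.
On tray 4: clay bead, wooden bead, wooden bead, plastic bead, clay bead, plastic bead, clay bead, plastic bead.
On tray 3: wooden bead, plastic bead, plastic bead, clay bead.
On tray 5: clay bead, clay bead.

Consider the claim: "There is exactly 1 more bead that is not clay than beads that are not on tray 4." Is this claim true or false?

False

There are 12 beads that are not clay.
There are 10 beads that are not on tray 4.
The claim requires 12 − 10 (= 2) to equal 1, which does not hold.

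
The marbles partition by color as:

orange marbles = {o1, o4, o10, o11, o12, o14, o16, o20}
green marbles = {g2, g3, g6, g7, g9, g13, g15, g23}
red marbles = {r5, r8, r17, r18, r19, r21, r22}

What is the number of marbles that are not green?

Total marbles: 23; with the excluded value: 8; remaining 23 − 8 = 15.

15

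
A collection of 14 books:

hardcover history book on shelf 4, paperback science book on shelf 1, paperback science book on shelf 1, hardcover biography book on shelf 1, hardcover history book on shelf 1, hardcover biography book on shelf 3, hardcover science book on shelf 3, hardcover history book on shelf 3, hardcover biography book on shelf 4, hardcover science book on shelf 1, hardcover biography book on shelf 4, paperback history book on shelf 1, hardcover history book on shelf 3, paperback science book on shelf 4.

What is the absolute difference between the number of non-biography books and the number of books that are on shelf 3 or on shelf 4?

2

non-biography books: 10. books on shelf 3 or on shelf 4: 8.
|10 − 8| = 10 − 8 = 2.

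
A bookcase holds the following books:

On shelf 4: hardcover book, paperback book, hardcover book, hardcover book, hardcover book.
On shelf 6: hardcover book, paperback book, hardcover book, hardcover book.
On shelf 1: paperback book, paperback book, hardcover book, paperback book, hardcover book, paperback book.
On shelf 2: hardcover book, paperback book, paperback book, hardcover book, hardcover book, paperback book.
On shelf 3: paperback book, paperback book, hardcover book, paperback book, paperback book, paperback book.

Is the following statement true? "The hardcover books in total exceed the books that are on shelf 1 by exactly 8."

hardcover books: 13.
books on shelf 1: 6.
The claim requires 13 − 6 (= 7) to equal 8, which does not hold.

False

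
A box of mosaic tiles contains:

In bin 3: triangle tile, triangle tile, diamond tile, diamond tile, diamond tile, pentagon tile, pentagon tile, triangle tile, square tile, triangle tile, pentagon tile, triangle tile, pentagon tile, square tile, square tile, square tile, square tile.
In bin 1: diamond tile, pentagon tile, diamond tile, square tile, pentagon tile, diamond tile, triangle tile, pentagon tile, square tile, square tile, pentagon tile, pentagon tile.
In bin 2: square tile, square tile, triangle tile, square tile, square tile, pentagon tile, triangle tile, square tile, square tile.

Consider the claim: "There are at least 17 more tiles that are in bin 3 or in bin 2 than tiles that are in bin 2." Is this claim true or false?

True

tiles in bin 3 or in bin 2: 26.
tiles in bin 2: 9.
The claim requires 26 − 9 = 17 ≥ 17, which holds.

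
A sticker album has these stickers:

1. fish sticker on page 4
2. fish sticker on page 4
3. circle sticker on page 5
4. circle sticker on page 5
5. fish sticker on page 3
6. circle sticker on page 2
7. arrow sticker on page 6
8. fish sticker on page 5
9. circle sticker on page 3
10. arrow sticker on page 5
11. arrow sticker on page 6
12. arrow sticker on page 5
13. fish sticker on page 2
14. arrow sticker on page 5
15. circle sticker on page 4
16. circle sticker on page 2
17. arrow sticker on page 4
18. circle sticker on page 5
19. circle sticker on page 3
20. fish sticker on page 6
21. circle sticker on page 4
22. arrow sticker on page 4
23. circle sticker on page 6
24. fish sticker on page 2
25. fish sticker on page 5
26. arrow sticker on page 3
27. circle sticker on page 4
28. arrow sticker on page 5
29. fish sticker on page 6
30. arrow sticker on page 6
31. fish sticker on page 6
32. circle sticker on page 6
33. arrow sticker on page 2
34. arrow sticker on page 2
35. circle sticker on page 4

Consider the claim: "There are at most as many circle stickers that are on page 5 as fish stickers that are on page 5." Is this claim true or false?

circle stickers on page 5: 3.
fish stickers on page 5: 2.
The claim requires 3 ≤ 2, which does not hold.

False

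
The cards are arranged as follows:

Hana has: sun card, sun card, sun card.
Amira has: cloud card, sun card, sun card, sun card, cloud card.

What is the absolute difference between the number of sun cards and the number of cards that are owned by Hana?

3

sun cards: 6. cards owned by Hana: 3.
|6 − 3| = 6 − 3 = 3.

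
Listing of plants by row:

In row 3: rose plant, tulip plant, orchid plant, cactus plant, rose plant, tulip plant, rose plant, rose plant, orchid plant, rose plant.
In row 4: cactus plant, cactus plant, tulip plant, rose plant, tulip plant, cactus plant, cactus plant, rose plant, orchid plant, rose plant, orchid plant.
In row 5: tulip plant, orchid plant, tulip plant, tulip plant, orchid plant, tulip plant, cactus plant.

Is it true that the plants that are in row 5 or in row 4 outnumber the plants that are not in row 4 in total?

There are 18 plants in row 5 or in row 4.
There are 17 plants that are not in row 4.
The claim requires 18 > 17, which holds.

True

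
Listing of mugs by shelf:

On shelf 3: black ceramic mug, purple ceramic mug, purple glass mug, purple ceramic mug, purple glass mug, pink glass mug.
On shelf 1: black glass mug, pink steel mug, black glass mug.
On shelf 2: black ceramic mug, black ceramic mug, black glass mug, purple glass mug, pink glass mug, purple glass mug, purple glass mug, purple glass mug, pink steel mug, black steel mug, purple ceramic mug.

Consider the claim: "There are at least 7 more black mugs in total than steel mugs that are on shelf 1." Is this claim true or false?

False

black mugs: 7.
steel mugs on shelf 1: 1.
The claim requires 7 − 1 = 6 ≥ 7, which does not hold.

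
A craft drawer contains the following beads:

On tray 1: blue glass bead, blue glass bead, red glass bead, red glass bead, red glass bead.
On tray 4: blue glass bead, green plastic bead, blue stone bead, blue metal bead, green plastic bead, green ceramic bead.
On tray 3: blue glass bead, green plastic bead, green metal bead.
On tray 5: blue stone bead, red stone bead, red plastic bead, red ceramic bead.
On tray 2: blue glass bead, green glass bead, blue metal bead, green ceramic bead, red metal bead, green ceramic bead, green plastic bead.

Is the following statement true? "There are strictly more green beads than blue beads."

green beads: 9.
blue beads: 9.
The claim requires 9 > 9, which does not hold.

False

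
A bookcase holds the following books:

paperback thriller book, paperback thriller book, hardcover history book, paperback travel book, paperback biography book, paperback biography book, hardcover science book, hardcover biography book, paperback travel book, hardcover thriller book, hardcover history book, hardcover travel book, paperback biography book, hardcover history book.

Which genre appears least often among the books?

science

Counts by genre: biography 4, history 3, travel 3, thriller 3, science 1.
The minimum is 1, held uniquely by science.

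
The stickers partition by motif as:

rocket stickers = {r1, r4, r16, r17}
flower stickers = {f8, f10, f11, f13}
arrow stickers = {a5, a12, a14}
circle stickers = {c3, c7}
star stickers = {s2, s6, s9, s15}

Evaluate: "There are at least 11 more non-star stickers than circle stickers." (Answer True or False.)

|non-star stickers| = 13.
|circle stickers| = 2.
The claim requires 13 − 2 = 11 ≥ 11, which holds.

True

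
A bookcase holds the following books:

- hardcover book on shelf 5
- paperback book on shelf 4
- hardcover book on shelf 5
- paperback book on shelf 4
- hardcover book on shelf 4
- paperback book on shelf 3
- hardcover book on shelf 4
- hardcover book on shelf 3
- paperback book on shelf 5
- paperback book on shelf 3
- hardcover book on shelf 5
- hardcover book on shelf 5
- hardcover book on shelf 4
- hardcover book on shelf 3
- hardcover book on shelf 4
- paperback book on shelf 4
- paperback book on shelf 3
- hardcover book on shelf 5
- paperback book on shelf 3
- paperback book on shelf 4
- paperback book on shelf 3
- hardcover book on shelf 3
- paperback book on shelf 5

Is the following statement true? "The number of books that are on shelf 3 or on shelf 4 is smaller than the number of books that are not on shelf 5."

False

books on shelf 3 or on shelf 4: 16.
books that are not on shelf 5: 16.
The claim requires 16 < 16, which does not hold.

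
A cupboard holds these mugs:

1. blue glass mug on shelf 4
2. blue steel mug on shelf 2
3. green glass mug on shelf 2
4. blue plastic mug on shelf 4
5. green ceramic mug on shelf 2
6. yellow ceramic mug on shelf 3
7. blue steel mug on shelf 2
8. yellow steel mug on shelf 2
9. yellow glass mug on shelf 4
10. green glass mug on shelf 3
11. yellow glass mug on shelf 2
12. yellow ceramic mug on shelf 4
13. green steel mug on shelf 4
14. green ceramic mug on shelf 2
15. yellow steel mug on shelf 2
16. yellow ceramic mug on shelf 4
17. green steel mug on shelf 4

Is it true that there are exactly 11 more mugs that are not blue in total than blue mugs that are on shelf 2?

True

|mugs that are not blue| = 13.
|blue mugs on shelf 2| = 2.
The claim requires 13 − 2 (= 11) to equal 11, which holds.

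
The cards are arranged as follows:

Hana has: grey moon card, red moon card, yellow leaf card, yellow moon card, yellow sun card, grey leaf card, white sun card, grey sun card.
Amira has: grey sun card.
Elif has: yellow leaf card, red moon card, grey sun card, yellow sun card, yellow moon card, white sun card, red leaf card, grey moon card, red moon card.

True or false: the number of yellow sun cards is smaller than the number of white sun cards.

False

There are 2 yellow sun cards.
There are 2 white sun cards.
The claim requires 2 < 2, which does not hold.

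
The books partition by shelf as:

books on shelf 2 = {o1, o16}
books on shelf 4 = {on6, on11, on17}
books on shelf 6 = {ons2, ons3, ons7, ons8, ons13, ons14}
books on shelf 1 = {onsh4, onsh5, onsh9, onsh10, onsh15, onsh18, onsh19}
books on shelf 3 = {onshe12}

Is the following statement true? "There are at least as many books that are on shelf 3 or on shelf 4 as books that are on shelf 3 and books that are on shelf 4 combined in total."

True

books on shelf 3 or on shelf 4: 4.
books on shelf 3: 1; books on shelf 4: 3; combined: 1 + 3 = 4.
The claim requires 4 ≥ 4, which holds.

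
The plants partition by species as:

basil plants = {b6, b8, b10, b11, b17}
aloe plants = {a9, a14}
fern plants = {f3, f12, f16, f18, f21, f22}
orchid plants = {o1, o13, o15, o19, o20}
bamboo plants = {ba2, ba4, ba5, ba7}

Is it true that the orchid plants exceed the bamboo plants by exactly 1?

True

|orchid plants| = 5.
|bamboo plants| = 4.
The claim requires 5 − 4 (= 1) to equal 1, which holds.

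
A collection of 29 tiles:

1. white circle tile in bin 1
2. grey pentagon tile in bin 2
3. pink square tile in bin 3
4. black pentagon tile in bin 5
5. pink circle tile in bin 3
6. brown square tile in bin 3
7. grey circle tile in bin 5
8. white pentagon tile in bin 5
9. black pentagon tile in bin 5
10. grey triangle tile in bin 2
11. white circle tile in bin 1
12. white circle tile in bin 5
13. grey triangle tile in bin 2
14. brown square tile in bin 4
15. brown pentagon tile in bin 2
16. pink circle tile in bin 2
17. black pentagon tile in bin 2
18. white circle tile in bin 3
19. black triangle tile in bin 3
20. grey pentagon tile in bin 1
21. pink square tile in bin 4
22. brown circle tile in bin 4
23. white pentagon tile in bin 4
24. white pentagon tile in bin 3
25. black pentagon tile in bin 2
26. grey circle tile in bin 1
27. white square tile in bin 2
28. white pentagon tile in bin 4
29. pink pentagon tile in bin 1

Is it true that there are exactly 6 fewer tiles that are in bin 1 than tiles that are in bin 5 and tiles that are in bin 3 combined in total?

tiles in bin 1: 5.
tiles in bin 5: 5; tiles in bin 3: 6; combined: 5 + 6 = 11.
The claim requires 11 − 5 (= 6) to equal 6, which holds.

True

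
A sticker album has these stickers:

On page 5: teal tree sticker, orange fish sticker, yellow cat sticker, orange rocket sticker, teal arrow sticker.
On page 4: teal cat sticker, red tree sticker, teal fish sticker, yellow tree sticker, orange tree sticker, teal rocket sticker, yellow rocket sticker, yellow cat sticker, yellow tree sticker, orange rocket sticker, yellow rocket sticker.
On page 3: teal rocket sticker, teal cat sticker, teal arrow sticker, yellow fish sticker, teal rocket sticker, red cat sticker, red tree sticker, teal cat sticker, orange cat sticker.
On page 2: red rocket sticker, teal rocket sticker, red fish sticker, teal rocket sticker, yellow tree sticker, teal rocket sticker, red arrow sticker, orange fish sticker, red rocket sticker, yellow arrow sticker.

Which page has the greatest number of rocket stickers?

page 2

Counts by page (restricted to rocket stickers): page 2→5, page 4→4, page 3→2, page 5→1.
The maximum is 5, held uniquely by page 2.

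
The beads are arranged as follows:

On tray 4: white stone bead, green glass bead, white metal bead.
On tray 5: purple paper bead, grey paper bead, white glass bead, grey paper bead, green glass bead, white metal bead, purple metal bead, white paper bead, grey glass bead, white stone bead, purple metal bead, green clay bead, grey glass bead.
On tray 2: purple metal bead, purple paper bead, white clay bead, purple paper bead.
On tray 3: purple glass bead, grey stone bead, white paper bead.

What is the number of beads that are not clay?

21

Total beads: 23; with the excluded value: 2; remaining 23 − 2 = 21.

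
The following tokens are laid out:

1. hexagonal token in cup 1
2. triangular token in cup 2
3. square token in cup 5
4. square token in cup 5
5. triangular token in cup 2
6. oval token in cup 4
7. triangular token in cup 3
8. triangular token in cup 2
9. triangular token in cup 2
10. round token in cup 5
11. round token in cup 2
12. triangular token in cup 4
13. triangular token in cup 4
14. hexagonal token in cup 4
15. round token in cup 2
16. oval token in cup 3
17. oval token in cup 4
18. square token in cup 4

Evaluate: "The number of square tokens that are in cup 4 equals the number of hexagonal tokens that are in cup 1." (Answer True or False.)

True

square tokens in cup 4: 1.
hexagonal tokens in cup 1: 1.
The claim requires 1 = 1, which holds.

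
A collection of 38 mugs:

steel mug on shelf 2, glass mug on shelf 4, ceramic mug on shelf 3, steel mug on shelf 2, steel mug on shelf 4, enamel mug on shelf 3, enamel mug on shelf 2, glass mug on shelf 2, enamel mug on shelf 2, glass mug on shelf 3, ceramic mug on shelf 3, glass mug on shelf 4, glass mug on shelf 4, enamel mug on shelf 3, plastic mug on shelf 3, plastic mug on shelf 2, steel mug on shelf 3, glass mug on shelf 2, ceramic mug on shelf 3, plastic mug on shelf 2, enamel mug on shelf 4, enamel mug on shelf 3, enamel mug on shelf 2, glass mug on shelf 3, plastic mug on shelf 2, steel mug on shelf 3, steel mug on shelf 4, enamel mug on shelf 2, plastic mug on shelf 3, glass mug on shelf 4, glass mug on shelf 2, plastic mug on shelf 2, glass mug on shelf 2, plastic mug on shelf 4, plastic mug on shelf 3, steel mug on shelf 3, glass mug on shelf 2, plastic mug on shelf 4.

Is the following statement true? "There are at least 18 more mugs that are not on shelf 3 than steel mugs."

|mugs that are not on shelf 3| = 24.
|steel mugs| = 7.
The claim requires 24 − 7 = 17 ≥ 18, which does not hold.

False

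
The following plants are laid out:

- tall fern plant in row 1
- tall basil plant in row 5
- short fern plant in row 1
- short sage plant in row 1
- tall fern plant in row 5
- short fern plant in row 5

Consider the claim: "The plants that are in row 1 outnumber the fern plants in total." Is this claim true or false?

|plants in row 1| = 3.
|fern plants| = 4.
The claim requires 3 > 4, which does not hold.

False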